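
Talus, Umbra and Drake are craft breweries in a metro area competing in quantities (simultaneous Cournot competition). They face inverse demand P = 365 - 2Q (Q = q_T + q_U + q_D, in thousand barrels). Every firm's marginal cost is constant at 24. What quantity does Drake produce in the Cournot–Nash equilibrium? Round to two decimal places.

Each firm earns π_i = (365 - 2Q)q_i - 24q_i.
Setting ∂π_i/∂q_i = 0 with rivals' quantities fixed: 341 - 4q_i - 2·Σ_{j≠i} q_j = 0.
By symmetry each firm produces the same amount; substituting Σ_{j≠i} q_j = 2q_i yields q_i = 341/8.

42.63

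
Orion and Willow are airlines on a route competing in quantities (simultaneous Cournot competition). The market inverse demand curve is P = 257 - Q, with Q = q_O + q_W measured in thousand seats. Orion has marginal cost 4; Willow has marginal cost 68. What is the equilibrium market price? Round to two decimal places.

109.67

Orion's profit: π_O = (257 - Q)q_O - (4q_O). Setting ∂π_O/∂q_O = 0: 253 - 2q_O - (q_W) = 0.
Willow's first-order condition: 189 - 2q_W - (q_O) = 0.
So q_O = (253 - q_W)/2 and q_W = (189 - q_O)/2.
Substituting one into the other gives q_O = 317/3 and q_W = 125/3.
Total output Q = 442/3, so price P = 257 - 442/3 = 329/3.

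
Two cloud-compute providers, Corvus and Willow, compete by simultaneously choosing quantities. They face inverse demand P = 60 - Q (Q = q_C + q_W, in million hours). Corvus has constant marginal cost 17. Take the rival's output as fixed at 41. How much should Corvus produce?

1

With the rival's output fixed at 41, Corvus's profit is π_C = (60 - 41 - q_C)q_C - (17q_C) = (19 - q_C)q_C - (17q_C).
∂π_C/∂q_C = 2 - 2q_C = 0, so q_C = 1.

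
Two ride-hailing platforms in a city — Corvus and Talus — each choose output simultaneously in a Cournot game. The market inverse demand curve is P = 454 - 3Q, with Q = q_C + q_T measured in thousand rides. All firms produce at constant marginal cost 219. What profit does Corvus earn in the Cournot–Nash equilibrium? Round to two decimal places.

2045.37

A representative firm's profit is π_i = q_i(454 - 3Q) - 219q_i.
First-order condition (treating rivals' output as given): 235 - 6q_i - 3q_j = 0.
By symmetry each firm produces the same amount; substituting q_j = q_i yields q_i = 235/9.
Price P = 454 - 3·(470/9) = 892/3.
Corvus's profit: (892/3 - 219)·(235/9) = 2045.3704.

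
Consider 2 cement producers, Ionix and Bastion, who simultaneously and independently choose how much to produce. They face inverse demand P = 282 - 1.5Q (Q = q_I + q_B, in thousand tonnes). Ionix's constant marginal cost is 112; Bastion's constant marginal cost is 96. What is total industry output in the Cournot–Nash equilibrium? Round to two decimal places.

Ionix's profit: π_I = (282 - 1.5Q)q_I - (112q_I). Setting ∂π_I/∂q_I = 0: 170 - 3q_I - (3/2)(q_B) = 0.
Bastion's first-order condition: 186 - 3q_B - (3/2)(q_I) = 0.
Best responses: q_I = (170 - (3/2)q_B)/3, q_B = (186 - (3/2)q_I)/3.
Solving the pair: q_I = 308/9, q_B = 404/9.
Total output Q = 308/9 + 404/9 = 712/9.

79.11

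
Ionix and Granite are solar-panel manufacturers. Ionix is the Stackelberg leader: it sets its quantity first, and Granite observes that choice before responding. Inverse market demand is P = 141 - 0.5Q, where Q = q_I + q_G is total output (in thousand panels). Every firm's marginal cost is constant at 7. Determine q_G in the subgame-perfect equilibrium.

Solve by backward induction. Given q_I, the follower Granite maximises π_G = (141 - (1/2)q_I - (1/2)q_G)q_G - 7q_G.
∂π_G/∂q_G = 134 - (1/2)q_I - q_G = 0 gives the reaction function q_G = (134 - (1/2)q_I).
The leader anticipates this reaction. Substituting into P = 141 - 0.5Q gives P = 74 - (1/4)q_I, so π_I = (74 - (1/4)q_I)q_I - 7q_I.
Leader FOC: 67 - (1/2)q_I = 0, so q_I = 134.
Then q_G = (134 - (1/2)·134) = 67.

67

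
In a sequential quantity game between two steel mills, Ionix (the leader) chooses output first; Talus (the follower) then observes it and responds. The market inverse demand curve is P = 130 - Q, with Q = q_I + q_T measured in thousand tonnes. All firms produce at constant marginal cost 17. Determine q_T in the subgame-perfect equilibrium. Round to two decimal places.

28.25

The follower Talus best-responds to any q_I: π_T = (130 - Q)q_T - 17q_T.
Follower FOC: 113 - q_I - 2q_T = 0, so q_T(q_I) = (113 - q_I)/2.
The leader anticipates this reaction. Substituting into P = 130 - Q gives P = 147/2 - (1/2)q_I, so π_I = (147/2 - (1/2)q_I)q_I - 17q_I.
Leader FOC: 113/2 - q_I = 0, so q_I = 113/2.
Then q_T = (113 - 113/2)/2 = 113/4.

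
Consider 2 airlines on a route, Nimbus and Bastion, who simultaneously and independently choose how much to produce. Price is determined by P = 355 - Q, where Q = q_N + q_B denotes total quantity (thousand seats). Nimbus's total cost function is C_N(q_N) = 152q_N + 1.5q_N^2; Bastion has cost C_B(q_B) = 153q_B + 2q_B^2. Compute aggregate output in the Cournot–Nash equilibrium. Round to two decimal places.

Nimbus's profit: π_N = (355 - Q)q_N - (152q_N + (3/2)q_N²). Setting ∂π_N/∂q_N = 0: 203 - 5q_N - (q_B) = 0.
Bastion's profit: π_B = (355 - Q)q_B - (153q_B + 2q_B²). Setting ∂π_B/∂q_B = 0: 202 - 6q_B - (q_N) = 0.
Rearranging gives the reaction functions q_N = (203 - q_B)/5 and q_B = (202 - q_N)/6.
Solving the pair: q_N = 1016/29, q_B = 807/29.
Total output Q = 1016/29 + 807/29 = 1823/29.

62.86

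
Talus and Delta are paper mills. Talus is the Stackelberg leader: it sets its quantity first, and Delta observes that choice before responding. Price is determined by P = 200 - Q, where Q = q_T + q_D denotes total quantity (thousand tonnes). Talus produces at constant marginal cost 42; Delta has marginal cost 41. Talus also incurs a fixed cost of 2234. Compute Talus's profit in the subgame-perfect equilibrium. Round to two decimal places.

847.13

Solve by backward induction. Given q_T, the follower Delta maximises π_D = (200 - q_T - q_D)q_D - 41q_D.
∂π_D/∂q_D = 159 - q_T - 2q_D = 0 gives the reaction function q_D = (159 - q_T)/2.
Talus substitutes q_D(q_T) into its own profit: π_T = q_T(200 - q_T - (159 - q_T)/2) - 42q_T = (241/2 - (1/2)q_T)q_T - 42q_T.
The leader's first-order condition 157/2 - q_T = 0 yields q_T = 157/2.
Then q_D = (159 - 157/2)/2 = 161/4.
Price P = 200 - 475/4 = 325/4.
Talus's profit: (325/4 - 42)·(157/2) - 2234 = 847.1250.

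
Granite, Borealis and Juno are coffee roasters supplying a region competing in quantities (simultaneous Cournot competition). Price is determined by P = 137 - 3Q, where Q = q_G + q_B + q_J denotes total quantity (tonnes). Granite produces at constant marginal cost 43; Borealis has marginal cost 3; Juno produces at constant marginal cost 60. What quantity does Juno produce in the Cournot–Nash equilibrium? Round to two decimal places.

Granite's profit: π_G = (137 - 3Q)q_G - (43q_G). Setting ∂π_G/∂q_G = 0: 94 - 6q_G - 3(q_B + q_J) = 0.
Borealis's first-order condition: 134 - 6q_B - 3(q_G + q_J) = 0.
Juno's first-order condition: 77 - 6q_J - 3(q_G + q_B) = 0.
Adding the 3 first-order conditions: 305 − 12Q = 0, so Q = 305/12.
Back-substituting: q_G = (94 − 305/4)/3 = 71/12, q_B = (134 − 305/4)/3 = 77/4, q_J = (77 − 305/4)/3 = 1/4.

0.25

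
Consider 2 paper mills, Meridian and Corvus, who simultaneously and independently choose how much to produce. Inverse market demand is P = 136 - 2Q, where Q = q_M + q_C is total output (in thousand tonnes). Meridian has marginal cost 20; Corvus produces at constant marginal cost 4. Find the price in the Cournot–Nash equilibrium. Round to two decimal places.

Meridian's profit: π_M = (136 - 2Q)q_M - (20q_M). Setting ∂π_M/∂q_M = 0: 116 - 4q_M - 2(q_C) = 0.
Corvus's profit: π_C = (136 - 2Q)q_C - (4q_C). Setting ∂π_C/∂q_C = 0: 132 - 4q_C - 2(q_M) = 0.
Best responses: q_M = (116 - 2q_C)/4, q_C = (132 - 2q_M)/4.
Substituting one into the other gives q_M = 50/3 and q_C = 74/3.
Total output Q = 124/3, so price P = 136 - 2·(124/3) = 160/3.

53.33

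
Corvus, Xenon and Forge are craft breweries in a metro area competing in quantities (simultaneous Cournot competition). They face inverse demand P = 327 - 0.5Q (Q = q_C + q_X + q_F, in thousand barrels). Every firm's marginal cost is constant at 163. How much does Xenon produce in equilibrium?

Each firm earns π_i = (327 - 0.5Q)q_i - 163q_i.
First-order condition (treating rivals' output as given): 164 - q_i - (1/2)·Σ_{j≠i} q_j = 0.
By symmetry each firm produces the same amount; substituting Σ_{j≠i} q_j = 2q_i yields q_i = 164/2 = 82.

82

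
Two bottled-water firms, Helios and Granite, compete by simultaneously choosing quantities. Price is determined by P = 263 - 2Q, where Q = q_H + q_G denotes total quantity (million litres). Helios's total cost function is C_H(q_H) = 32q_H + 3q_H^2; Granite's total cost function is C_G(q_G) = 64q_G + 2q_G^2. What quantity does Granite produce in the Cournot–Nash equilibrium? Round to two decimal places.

20.11

Helios's profit: π_H = (263 - 2Q)q_H - (32q_H + 3q_H²). Setting ∂π_H/∂q_H = 0: 231 - 10q_H - 2(q_G) = 0.
Granite's profit: π_G = (263 - 2Q)q_G - (64q_G + 2q_G²). Setting ∂π_G/∂q_G = 0: 199 - 8q_G - 2(q_H) = 0.
So q_H = (231 - 2q_G)/10 and q_G = (199 - 2q_H)/8.
Solving the pair: q_H = 725/38, q_G = 382/19.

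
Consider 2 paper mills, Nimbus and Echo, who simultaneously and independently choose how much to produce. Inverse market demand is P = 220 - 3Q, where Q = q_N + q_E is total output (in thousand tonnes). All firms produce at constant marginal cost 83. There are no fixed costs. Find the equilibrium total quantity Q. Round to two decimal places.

A representative firm's profit is π_i = q_i(220 - 3Q) - 83q_i.
First-order condition (treating rivals' output as given): 137 - 6q_i - 3q_j = 0.
By symmetry each firm produces the same amount; substituting q_j = q_i yields q_i = 137/9.
Total output Q = 137/9 + 137/9 = 274/9.

30.44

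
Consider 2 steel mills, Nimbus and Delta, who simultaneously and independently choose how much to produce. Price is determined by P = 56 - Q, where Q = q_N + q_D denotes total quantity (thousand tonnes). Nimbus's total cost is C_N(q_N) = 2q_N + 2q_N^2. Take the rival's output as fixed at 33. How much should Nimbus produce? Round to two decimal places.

With the rival's output fixed at 33, Nimbus's profit is π_N = (56 - 33 - q_N)q_N - (2q_N + 2q_N²) = (23 - q_N)q_N - (2q_N + 2q_N²).
∂π_N/∂q_N = 21 - 6q_N = 0, so q_N = 7/2.

3.50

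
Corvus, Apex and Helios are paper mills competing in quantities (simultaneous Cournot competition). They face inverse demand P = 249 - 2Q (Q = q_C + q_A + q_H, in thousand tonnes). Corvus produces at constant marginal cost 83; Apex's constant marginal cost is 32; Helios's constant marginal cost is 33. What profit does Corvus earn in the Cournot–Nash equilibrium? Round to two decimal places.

132.03

Corvus's profit: π_C = (249 - 2Q)q_C - (83q_C). Setting ∂π_C/∂q_C = 0: 166 - 4q_C - 2(q_A + q_H) = 0.
Apex's first-order condition: 217 - 4q_A - 2(q_C + q_H) = 0.
Helios's first-order condition: 216 - 4q_H - 2(q_C + q_A) = 0.
Adding the 3 conditions: 599 − 4Q − 4Q = 0, i.e. Q = 599/8.
Back-substituting: q_C = (166 − 599/4)/2 = 65/8, q_A = (217 − 599/4)/2 = 269/8, q_H = (216 − 599/4)/2 = 265/8.
Price P = 249 - 2·(599/8) = 397/4.
Corvus's profit: (397/4 - 83)·(65/8) = 132.0313.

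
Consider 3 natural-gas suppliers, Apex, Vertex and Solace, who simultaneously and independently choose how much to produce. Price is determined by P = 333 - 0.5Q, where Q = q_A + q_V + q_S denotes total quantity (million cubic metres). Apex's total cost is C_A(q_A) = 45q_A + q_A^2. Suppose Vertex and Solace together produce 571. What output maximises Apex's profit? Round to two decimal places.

0.83

With rivals' combined output fixed at 571, Apex's profit is π_A = (333 - (1/2)·571 - (1/2)q_A)q_A - (45q_A + q_A²) = (95/2 - (1/2)q_A)q_A - (45q_A + q_A²).
∂π_A/∂q_A = 5/2 - 3q_A = 0, so q_A = 5/6.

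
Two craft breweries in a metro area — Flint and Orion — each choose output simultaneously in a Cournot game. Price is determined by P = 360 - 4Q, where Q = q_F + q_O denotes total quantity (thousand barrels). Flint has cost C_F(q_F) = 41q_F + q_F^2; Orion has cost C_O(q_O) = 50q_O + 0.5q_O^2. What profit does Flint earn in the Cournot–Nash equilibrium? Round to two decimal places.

Flint's profit: π_F = (360 - 4Q)q_F - (41q_F + q_F²). Setting ∂π_F/∂q_F = 0: 319 - 10q_F - 4(q_O) = 0.
Orion's first-order condition: 310 - 9q_O - 4(q_F) = 0.
So q_F = (319 - 4q_O)/10 and q_O = (310 - 4q_F)/9.
Substituting one into the other gives q_F = 1631/74 and q_O = 912/37.
Price P = 360 - 4·46.6892 = 173.2432.
Flint's profit: 173.2432·(1631/74) - 41·(1631/74) - (1631/74)² = 2428.9271.

2428.93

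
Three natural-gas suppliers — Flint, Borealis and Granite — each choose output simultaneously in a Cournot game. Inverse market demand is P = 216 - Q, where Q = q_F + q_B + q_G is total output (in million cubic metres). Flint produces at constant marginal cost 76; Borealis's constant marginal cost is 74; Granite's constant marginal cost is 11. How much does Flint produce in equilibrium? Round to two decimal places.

Flint's profit: π_F = (216 - Q)q_F - (76q_F). Setting ∂π_F/∂q_F = 0: 140 - 2q_F - (q_B + q_G) = 0.
Borealis's profit: π_B = (216 - Q)q_B - (74q_B). Setting ∂π_B/∂q_B = 0: 142 - 2q_B - (q_F + q_G) = 0.
Granite's first-order condition: 205 - 2q_G - (q_F + q_B) = 0.
Adding the 3 first-order conditions: 487 − 4Q = 0, so Q = 487/4.
Back-substituting: q_F = (140 − 487/4) = 73/4, q_B = (142 − 487/4) = 81/4, q_G = (205 − 487/4) = 333/4.

18.25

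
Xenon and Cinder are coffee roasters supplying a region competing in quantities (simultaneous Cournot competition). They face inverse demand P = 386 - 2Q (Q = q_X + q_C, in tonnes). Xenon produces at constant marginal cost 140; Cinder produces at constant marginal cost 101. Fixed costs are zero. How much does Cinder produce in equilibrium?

Xenon's profit: π_X = (386 - 2Q)q_X - (140q_X). Setting ∂π_X/∂q_X = 0: 246 - 4q_X - 2(q_C) = 0.
Cinder's profit: π_C = (386 - 2Q)q_C - (101q_C). Setting ∂π_C/∂q_C = 0: 285 - 4q_C - 2(q_X) = 0.
Best responses: q_X = (246 - 2q_C)/4, q_C = (285 - 2q_X)/4.
Solving the pair: q_X = 69/2, q_C = 54.

54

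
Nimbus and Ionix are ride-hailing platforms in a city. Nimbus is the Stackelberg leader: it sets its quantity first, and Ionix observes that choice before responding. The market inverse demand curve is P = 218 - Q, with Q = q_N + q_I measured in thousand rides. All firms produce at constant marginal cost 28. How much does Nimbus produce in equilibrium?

95

Solve by backward induction. Given q_N, the follower Ionix maximises π_I = (218 - q_N - q_I)q_I - 28q_I.
Follower FOC: 190 - q_N - 2q_I = 0, so q_I(q_N) = (190 - q_N)/2.
The leader anticipates this reaction. Substituting into P = 218 - Q gives P = 123 - (1/2)q_N, so π_N = (123 - (1/2)q_N)q_N - 28q_N.
Leader FOC: 95 - q_N = 0, so q_N = 95.
Then q_I = (190 - 95)/2 = 95/2.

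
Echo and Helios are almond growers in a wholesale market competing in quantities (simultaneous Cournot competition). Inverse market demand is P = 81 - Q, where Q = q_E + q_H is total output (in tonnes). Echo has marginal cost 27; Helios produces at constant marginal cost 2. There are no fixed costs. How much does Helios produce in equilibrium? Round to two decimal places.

34.67

Echo's profit: π_E = (81 - Q)q_E - (27q_E). Setting ∂π_E/∂q_E = 0: 54 - 2q_E - (q_H) = 0.
Helios's profit: π_H = (81 - Q)q_H - (2q_H). Setting ∂π_H/∂q_H = 0: 79 - 2q_H - (q_E) = 0.
Rearranging gives the reaction functions q_E = (54 - q_H)/2 and q_H = (79 - q_E)/2.
Substituting one into the other gives q_E = 29/3 and q_H = 104/3.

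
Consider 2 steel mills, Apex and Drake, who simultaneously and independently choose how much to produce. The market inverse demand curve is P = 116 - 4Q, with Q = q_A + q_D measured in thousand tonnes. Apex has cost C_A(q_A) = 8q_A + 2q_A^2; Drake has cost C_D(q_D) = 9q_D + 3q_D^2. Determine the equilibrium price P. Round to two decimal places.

65.05

Apex's profit: π_A = (116 - 4Q)q_A - (8q_A + 2q_A²). Setting ∂π_A/∂q_A = 0: 108 - 12q_A - 4(q_D) = 0.
Drake's first-order condition: 107 - 14q_D - 4(q_A) = 0.
So q_A = (108 - 4q_D)/12 and q_D = (107 - 4q_A)/14.
Solving the pair: q_A = 271/38, q_D = 213/38.
Total output Q = 242/19, so price P = 116 - 4·(242/19) = 1236/19.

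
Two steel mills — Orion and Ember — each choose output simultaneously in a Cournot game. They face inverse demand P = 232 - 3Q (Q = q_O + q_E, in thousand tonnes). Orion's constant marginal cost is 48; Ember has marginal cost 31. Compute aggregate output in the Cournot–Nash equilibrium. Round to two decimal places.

42.78

Orion's profit: π_O = (232 - 3Q)q_O - (48q_O). Setting ∂π_O/∂q_O = 0: 184 - 6q_O - 3(q_E) = 0.
Ember's first-order condition: 201 - 6q_E - 3(q_O) = 0.
Best responses: q_O = (184 - 3q_E)/6, q_E = (201 - 3q_O)/6.
Substituting one into the other gives q_O = 167/9 and q_E = 218/9.
Total output Q = 167/9 + 218/9 = 385/9.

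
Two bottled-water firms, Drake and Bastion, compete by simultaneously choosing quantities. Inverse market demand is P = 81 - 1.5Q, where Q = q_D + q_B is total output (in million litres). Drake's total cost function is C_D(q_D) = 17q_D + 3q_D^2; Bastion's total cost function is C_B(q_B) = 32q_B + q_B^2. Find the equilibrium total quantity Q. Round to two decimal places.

13.84

Drake's profit: π_D = (81 - 1.5Q)q_D - (17q_D + 3q_D²). Setting ∂π_D/∂q_D = 0: 64 - 9q_D - (3/2)(q_B) = 0.
Bastion's profit: π_B = (81 - 1.5Q)q_B - (32q_B + q_B²). Setting ∂π_B/∂q_B = 0: 49 - 5q_B - (3/2)(q_D) = 0.
So q_D = (64 - (3/2)q_B)/9 and q_B = (49 - (3/2)q_D)/5.
Substituting one into the other gives q_D = 986/171 and q_B = 460/57.
Total output Q = 986/171 + 460/57 = 13.8363.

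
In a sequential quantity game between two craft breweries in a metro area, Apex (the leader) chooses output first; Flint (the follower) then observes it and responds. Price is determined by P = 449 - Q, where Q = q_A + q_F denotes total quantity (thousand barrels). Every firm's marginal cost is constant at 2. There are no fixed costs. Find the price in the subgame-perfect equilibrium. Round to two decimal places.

Solve by backward induction. Given q_A, the follower Flint maximises π_F = (449 - q_A - q_F)q_F - 2q_F.
∂π_F/∂q_F = 447 - q_A - 2q_F = 0 gives the reaction function q_F = (447 - q_A)/2.
Apex substitutes q_F(q_A) into its own profit: π_A = q_A(449 - q_A - (447 - q_A)/2) - 2q_A = (451/2 - (1/2)q_A)q_A - 2q_A.
Maximising: ∂π_A/∂q_A = 447/2 - q_A = 0, giving q_A = 447/2.
Then q_F = (447 - 447/2)/2 = 447/4.
Total output Q = 1341/4, so price P = 449 - 1341/4 = 455/4.

113.75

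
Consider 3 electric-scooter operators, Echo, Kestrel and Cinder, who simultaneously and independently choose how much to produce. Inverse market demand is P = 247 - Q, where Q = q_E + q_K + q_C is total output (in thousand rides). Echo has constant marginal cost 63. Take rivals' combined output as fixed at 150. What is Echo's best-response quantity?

With rivals' combined output fixed at 150, Echo's profit is π_E = (247 - 150 - q_E)q_E - (63q_E) = (97 - q_E)q_E - (63q_E).
∂π_E/∂q_E = 34 - 2q_E = 0, so q_E = 17.

17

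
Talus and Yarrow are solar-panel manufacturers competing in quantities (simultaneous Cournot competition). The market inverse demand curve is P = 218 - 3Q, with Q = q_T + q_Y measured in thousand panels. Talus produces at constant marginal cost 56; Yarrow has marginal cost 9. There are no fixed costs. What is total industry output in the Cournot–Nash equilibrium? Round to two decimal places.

41.22

Talus's profit: π_T = (218 - 3Q)q_T - (56q_T). Setting ∂π_T/∂q_T = 0: 162 - 6q_T - 3(q_Y) = 0.
Yarrow's first-order condition: 209 - 6q_Y - 3(q_T) = 0.
Rearranging gives the reaction functions q_T = (162 - 3q_Y)/6 and q_Y = (209 - 3q_T)/6.
Solving the pair: q_T = 115/9, q_Y = 256/9.
Total output Q = 115/9 + 256/9 = 371/9.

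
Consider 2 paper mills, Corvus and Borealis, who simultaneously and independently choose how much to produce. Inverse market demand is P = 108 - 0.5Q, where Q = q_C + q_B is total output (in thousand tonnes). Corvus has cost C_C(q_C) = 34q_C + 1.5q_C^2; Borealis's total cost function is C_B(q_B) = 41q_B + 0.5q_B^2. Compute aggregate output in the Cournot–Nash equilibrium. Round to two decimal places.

Corvus's profit: π_C = (108 - 0.5Q)q_C - (34q_C + (3/2)q_C²). Setting ∂π_C/∂q_C = 0: 74 - 4q_C - (1/2)(q_B) = 0.
Borealis's first-order condition: 67 - 2q_B - (1/2)(q_C) = 0.
Best responses: q_C = (74 - (1/2)q_B)/4, q_B = (67 - (1/2)q_C)/2.
Substituting one into the other gives q_C = 458/31 and q_B = 924/31.
Total output Q = 458/31 + 924/31 = 1382/31.

44.58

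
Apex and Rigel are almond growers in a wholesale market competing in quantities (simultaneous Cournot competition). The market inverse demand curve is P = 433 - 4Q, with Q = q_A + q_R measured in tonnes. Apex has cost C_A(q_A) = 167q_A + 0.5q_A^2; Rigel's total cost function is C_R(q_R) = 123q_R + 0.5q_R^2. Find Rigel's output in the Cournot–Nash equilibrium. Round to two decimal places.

Apex's profit: π_A = (433 - 4Q)q_A - (167q_A + (1/2)q_A²). Setting ∂π_A/∂q_A = 0: 266 - 9q_A - 4(q_R) = 0.
Rigel's first-order condition: 310 - 9q_R - 4(q_A) = 0.
Best responses: q_A = (266 - 4q_R)/9, q_R = (310 - 4q_A)/9.
Solving the pair: q_A = 1154/65, q_R = 1726/65.

26.55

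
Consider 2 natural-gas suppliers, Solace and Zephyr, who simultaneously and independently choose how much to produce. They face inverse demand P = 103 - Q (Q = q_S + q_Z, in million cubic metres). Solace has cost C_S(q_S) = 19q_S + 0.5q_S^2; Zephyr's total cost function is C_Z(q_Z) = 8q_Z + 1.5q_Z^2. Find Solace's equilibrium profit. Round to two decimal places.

808.35

Solace's profit: π_S = (103 - Q)q_S - (19q_S + (1/2)q_S²). Setting ∂π_S/∂q_S = 0: 84 - 3q_S - (q_Z) = 0.
Zephyr's first-order condition: 95 - 5q_Z - (q_S) = 0.
Rearranging gives the reaction functions q_S = (84 - q_Z)/3 and q_Z = (95 - q_S)/5.
Solving the pair: q_S = 325/14, q_Z = 201/14.
Price P = 103 - 263/7 = 458/7.
Solace's profit: (458/7)·(325/14) - 19·(325/14) - (1/2)(325/14)² = 808.3546.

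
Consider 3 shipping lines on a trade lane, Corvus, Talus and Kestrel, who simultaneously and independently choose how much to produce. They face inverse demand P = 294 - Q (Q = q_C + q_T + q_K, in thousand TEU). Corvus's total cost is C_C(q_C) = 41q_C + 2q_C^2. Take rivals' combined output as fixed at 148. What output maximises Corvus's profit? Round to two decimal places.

With rivals' combined output fixed at 148, Corvus's profit is π_C = (294 - 148 - q_C)q_C - (41q_C + 2q_C²) = (146 - q_C)q_C - (41q_C + 2q_C²).
∂π_C/∂q_C = 105 - 6q_C = 0, so q_C = 35/2.

17.50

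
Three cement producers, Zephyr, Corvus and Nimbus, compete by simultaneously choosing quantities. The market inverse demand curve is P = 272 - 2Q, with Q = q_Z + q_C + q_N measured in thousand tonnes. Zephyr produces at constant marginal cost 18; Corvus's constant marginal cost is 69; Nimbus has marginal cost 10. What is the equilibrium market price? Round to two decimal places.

92.25

Zephyr's profit: π_Z = (272 - 2Q)q_Z - (18q_Z). Setting ∂π_Z/∂q_Z = 0: 254 - 4q_Z - 2(q_C + q_N) = 0.
Corvus's first-order condition: 203 - 4q_C - 2(q_Z + q_N) = 0.
Nimbus's first-order condition: 262 - 4q_N - 2(q_Z + q_C) = 0.
Summing all 3 equations gives 719 − 8Q = 0, hence Q = 719/8.
Back-substituting: q_Z = (254 − 719/4)/2 = 297/8, q_C = (203 − 719/4)/2 = 93/8, q_N = (262 − 719/4)/2 = 329/8.
Total output Q = 719/8, so price P = 272 - 2·(719/8) = 369/4.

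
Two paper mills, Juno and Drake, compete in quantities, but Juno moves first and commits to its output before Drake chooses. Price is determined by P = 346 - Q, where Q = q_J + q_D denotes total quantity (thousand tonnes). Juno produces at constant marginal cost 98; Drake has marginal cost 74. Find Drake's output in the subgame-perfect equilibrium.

80

The follower Drake best-responds to any q_J: π_D = (346 - Q)q_D - 74q_D.
∂π_D/∂q_D = 272 - q_J - 2q_D = 0 gives the reaction function q_D = (272 - q_J)/2.
Juno substitutes q_D(q_J) into its own profit: π_J = q_J(346 - q_J - (272 - q_J)/2) - 98q_J = (210 - (1/2)q_J)q_J - 98q_J.
Maximising: ∂π_J/∂q_J = 112 - q_J = 0, giving q_J = 112.
Then q_D = (272 - 112)/2 = 80.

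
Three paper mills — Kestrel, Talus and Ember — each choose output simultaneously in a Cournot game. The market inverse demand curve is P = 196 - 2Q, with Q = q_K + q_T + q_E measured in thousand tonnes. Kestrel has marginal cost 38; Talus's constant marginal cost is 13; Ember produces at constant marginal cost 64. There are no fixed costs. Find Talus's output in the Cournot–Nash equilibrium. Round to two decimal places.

32.38

Kestrel's profit: π_K = (196 - 2Q)q_K - (38q_K). Setting ∂π_K/∂q_K = 0: 158 - 4q_K - 2(q_T + q_E) = 0.
Talus's first-order condition: 183 - 4q_T - 2(q_K + q_E) = 0.
Ember's profit: π_E = (196 - 2Q)q_E - (64q_E). Setting ∂π_E/∂q_E = 0: 132 - 4q_E - 2(q_K + q_T) = 0.
Adding the 3 conditions: 473 − 4Q − 4Q = 0, i.e. Q = 473/8.
Back-substituting: q_K = (158 − 473/4)/2 = 159/8, q_T = (183 − 473/4)/2 = 259/8, q_E = (132 − 473/4)/2 = 55/8.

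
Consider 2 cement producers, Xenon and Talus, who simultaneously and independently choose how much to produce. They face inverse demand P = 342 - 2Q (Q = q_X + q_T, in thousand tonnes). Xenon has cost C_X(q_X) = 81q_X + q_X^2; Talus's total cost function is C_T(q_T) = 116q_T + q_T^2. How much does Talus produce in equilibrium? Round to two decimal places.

26.06

Xenon's profit: π_X = (342 - 2Q)q_X - (81q_X + q_X²). Setting ∂π_X/∂q_X = 0: 261 - 6q_X - 2(q_T) = 0.
Talus's first-order condition: 226 - 6q_T - 2(q_X) = 0.
So q_X = (261 - 2q_T)/6 and q_T = (226 - 2q_X)/6.
Solving the pair: q_X = 557/16, q_T = 417/16.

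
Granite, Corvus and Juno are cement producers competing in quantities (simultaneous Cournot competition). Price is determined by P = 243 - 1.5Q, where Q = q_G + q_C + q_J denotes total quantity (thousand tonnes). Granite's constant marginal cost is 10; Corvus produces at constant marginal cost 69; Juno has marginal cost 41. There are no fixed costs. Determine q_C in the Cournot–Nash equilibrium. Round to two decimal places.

Granite's profit: π_G = (243 - 1.5Q)q_G - (10q_G). Setting ∂π_G/∂q_G = 0: 233 - 3q_G - (3/2)(q_C + q_J) = 0.
Corvus's profit: π_C = (243 - 1.5Q)q_C - (69q_C). Setting ∂π_C/∂q_C = 0: 174 - 3q_C - (3/2)(q_G + q_J) = 0.
Juno's first-order condition: 202 - 3q_J - (3/2)(q_G + q_C) = 0.
Summing all 3 equations gives 609 − 6Q = 0, hence Q = 203/2.
Back-substituting: q_G = (233 − 609/4)/(3/2) = 323/6, q_C = (174 − 609/4)/(3/2) = 29/2, q_J = (202 − 609/4)/(3/2) = 199/6.

14.50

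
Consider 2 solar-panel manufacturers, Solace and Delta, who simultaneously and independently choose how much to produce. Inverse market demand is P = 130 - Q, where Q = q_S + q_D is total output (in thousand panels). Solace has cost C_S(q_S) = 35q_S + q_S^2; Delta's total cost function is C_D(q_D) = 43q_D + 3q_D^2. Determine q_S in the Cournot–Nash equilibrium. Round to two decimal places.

21.71

Solace's profit: π_S = (130 - Q)q_S - (35q_S + q_S²). Setting ∂π_S/∂q_S = 0: 95 - 4q_S - (q_D) = 0.
Delta's first-order condition: 87 - 8q_D - (q_S) = 0.
Best responses: q_S = (95 - q_D)/4, q_D = (87 - q_S)/8.
Solving the pair: q_S = 673/31, q_D = 253/31.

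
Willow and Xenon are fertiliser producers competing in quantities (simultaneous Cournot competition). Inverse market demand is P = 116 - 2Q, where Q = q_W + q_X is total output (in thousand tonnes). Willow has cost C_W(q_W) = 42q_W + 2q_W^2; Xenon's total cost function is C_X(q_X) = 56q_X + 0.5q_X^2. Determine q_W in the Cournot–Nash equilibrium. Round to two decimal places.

Willow's profit: π_W = (116 - 2Q)q_W - (42q_W + 2q_W²). Setting ∂π_W/∂q_W = 0: 74 - 8q_W - 2(q_X) = 0.
Xenon's first-order condition: 60 - 5q_X - 2(q_W) = 0.
Best responses: q_W = (74 - 2q_X)/8, q_X = (60 - 2q_W)/5.
Solving the pair: q_W = 125/18, q_X = 83/9.

6.94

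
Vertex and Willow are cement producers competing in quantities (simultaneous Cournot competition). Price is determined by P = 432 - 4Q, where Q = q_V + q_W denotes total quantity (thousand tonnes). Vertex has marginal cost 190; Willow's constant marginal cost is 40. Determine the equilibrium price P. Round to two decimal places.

Vertex's profit: π_V = (432 - 4Q)q_V - (190q_V). Setting ∂π_V/∂q_V = 0: 242 - 8q_V - 4(q_W) = 0.
Willow's first-order condition: 392 - 8q_W - 4(q_V) = 0.
So q_V = (242 - 4q_W)/8 and q_W = (392 - 4q_V)/8.
Solving the pair: q_V = 23/3, q_W = 271/6.
Total output Q = 317/6, so price P = 432 - 4·(317/6) = 662/3.

220.67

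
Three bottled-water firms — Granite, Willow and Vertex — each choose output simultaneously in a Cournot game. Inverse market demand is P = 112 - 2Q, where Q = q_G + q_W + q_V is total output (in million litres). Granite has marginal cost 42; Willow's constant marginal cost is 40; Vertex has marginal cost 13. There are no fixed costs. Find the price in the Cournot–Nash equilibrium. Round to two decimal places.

51.75

Granite's profit: π_G = (112 - 2Q)q_G - (42q_G). Setting ∂π_G/∂q_G = 0: 70 - 4q_G - 2(q_W + q_V) = 0.
Willow's first-order condition: 72 - 4q_W - 2(q_G + q_V) = 0.
Vertex's profit: π_V = (112 - 2Q)q_V - (13q_V). Setting ∂π_V/∂q_V = 0: 99 - 4q_V - 2(q_G + q_W) = 0.
Adding the 3 first-order conditions: 241 − 8Q = 0, so Q = 241/8.
Back-substituting: q_G = (70 − 241/4)/2 = 39/8, q_W = (72 − 241/4)/2 = 47/8, q_V = (99 − 241/4)/2 = 155/8.
Total output Q = 241/8, so price P = 112 - 2·(241/8) = 207/4.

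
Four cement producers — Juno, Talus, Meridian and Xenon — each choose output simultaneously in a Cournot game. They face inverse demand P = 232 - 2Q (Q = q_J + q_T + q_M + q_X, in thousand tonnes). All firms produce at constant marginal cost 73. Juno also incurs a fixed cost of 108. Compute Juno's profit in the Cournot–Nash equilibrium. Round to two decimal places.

397.62

A representative firm's profit is π_i = q_i(232 - 2Q) - 73q_i.
Setting ∂π_i/∂q_i = 0 with rivals' quantities fixed: 159 - 4q_i - 2·Σ_{j≠i} q_j = 0.
With identical firms every q_j equals q_i, so Σ_{j≠i} q_j = 3q_i and 159 = 10q_i, giving q_i = 159/10.
Price P = 232 - 2·(318/5) = 524/5.
Juno's profit: (524/5 - 73)·(159/10) - 108 = 397.6200.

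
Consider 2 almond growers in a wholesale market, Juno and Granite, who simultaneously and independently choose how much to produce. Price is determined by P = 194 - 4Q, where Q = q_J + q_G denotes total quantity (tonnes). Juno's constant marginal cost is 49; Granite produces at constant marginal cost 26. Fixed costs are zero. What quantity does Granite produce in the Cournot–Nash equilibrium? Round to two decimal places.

Juno's profit: π_J = (194 - 4Q)q_J - (49q_J). Setting ∂π_J/∂q_J = 0: 145 - 8q_J - 4(q_G) = 0.
Granite's first-order condition: 168 - 8q_G - 4(q_J) = 0.
Best responses: q_J = (145 - 4q_G)/8, q_G = (168 - 4q_J)/8.
Solving the pair: q_J = 61/6, q_G = 191/12.

15.92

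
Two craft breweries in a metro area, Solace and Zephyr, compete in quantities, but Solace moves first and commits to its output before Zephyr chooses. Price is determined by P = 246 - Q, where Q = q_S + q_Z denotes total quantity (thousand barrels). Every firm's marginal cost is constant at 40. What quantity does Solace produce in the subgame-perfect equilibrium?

Solve by backward induction. Given q_S, the follower Zephyr maximises π_Z = (246 - q_S - q_Z)q_Z - 40q_Z.
Setting the follower's marginal profit to zero, 206 - q_S - 2q_Z = 0, i.e. q_Z = (206 - q_S)/2.
The leader anticipates this reaction. Substituting into P = 246 - Q gives P = 143 - (1/2)q_S, so π_S = (143 - (1/2)q_S)q_S - 40q_S.
Leader FOC: 103 - q_S = 0, so q_S = 103.
Then q_Z = (206 - 103)/2 = 103/2.

103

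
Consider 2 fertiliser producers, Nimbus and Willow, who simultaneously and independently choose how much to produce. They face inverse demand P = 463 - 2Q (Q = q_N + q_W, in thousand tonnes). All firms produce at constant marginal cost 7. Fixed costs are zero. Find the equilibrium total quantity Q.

152

Each firm earns π_i = (463 - 2Q)q_i - 7q_i.
Setting ∂π_i/∂q_i = 0 with rivals' quantities fixed: 456 - 4q_i - 2q_j = 0.
By symmetry each firm produces the same amount; substituting q_j = q_i yields q_i = 456/6 = 76.
Total output Q = 76 + 76 = 152.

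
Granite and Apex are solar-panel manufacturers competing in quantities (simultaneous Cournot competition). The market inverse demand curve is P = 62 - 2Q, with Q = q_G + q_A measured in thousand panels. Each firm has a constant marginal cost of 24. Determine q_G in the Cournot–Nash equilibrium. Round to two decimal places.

Each firm earns π_i = (62 - 2Q)q_i - 24q_i.
First-order condition (treating rivals' output as given): 38 - 4q_i - 2q_j = 0.
With identical firms every q_j equals q_i, so q_j = q_i and 38 = 6q_i, giving q_i = 19/3.

6.33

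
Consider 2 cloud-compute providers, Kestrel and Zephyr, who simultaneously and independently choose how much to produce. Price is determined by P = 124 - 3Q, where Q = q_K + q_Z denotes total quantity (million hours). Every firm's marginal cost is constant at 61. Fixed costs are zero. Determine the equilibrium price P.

82

Each firm earns π_i = (124 - 3Q)q_i - 61q_i.
Setting ∂π_i/∂q_i = 0 with rivals' quantities fixed: 63 - 6q_i - 3q_j = 0.
With identical firms every q_j equals q_i, so q_j = q_i and 63 = 9q_i, giving q_i = 7.
Total output Q = 14, so price P = 124 - 3·14 = 82.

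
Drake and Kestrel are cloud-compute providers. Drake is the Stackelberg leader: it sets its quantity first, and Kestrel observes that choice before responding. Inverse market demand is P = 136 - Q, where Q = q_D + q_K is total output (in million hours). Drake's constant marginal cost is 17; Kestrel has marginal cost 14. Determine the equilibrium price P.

46

Solve by backward induction. Given q_D, the follower Kestrel maximises π_K = (136 - q_D - q_K)q_K - 14q_K.
Follower FOC: 122 - q_D - 2q_K = 0, so q_K(q_D) = (122 - q_D)/2.
The leader anticipates this reaction. Substituting into P = 136 - Q gives P = 75 - (1/2)q_D, so π_D = (75 - (1/2)q_D)q_D - 17q_D.
The leader's first-order condition 58 - q_D = 0 yields q_D = 58.
Then q_K = (122 - 58)/2 = 32.
Total output Q = 90, so price P = 136 - 90 = 46.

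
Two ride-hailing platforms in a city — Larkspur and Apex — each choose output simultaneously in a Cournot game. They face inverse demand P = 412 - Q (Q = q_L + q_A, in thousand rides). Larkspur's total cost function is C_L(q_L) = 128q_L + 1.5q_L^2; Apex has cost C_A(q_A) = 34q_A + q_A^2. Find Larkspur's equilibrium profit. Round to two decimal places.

3978.98

Larkspur's profit: π_L = (412 - Q)q_L - (128q_L + (3/2)q_L²). Setting ∂π_L/∂q_L = 0: 284 - 5q_L - (q_A) = 0.
Apex's first-order condition: 378 - 4q_A - (q_L) = 0.
Best responses: q_L = (284 - q_A)/5, q_A = (378 - q_L)/4.
Solving the pair: q_L = 758/19, q_A = 1606/19.
Price P = 412 - 124.4211 = 287.5789.
Larkspur's profit: 287.5789·(758/19) - 128·(758/19) - (3/2)(758/19)² = 3978.9751.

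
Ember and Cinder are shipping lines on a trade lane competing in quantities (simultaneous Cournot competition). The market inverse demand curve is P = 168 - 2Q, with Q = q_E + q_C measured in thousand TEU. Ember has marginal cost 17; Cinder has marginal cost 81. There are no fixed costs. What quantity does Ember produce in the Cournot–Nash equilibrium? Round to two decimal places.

Ember's profit: π_E = (168 - 2Q)q_E - (17q_E). Setting ∂π_E/∂q_E = 0: 151 - 4q_E - 2(q_C) = 0.
Cinder's profit: π_C = (168 - 2Q)q_C - (81q_C). Setting ∂π_C/∂q_C = 0: 87 - 4q_C - 2(q_E) = 0.
So q_E = (151 - 2q_C)/4 and q_C = (87 - 2q_E)/4.
Substituting one into the other gives q_E = 215/6 and q_C = 23/6.

35.83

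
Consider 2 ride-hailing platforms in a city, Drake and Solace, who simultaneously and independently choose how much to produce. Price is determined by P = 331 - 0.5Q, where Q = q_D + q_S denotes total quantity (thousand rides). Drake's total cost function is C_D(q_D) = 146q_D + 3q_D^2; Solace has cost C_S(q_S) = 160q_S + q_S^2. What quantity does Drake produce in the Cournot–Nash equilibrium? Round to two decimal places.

22.63

Drake's profit: π_D = (331 - 0.5Q)q_D - (146q_D + 3q_D²). Setting ∂π_D/∂q_D = 0: 185 - 7q_D - (1/2)(q_S) = 0.
Solace's first-order condition: 171 - 3q_S - (1/2)(q_D) = 0.
Best responses: q_D = (185 - (1/2)q_S)/7, q_S = (171 - (1/2)q_D)/3.
Solving the pair: q_D = 1878/83, q_S = 53.2289.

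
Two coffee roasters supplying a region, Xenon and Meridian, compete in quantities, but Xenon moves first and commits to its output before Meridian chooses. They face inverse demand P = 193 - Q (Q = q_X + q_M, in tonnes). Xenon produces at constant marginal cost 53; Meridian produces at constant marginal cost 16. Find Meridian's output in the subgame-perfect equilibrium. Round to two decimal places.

The follower Meridian best-responds to any q_X: π_M = (193 - Q)q_M - 16q_M.
Follower FOC: 177 - q_X - 2q_M = 0, so q_M(q_X) = (177 - q_X)/2.
Xenon substitutes q_M(q_X) into its own profit: π_X = q_X(193 - q_X - (177 - q_X)/2) - 53q_X = (209/2 - (1/2)q_X)q_X - 53q_X.
Maximising: ∂π_X/∂q_X = 103/2 - q_X = 0, giving q_X = 103/2.
Then q_M = (177 - 103/2)/2 = 251/4.

62.75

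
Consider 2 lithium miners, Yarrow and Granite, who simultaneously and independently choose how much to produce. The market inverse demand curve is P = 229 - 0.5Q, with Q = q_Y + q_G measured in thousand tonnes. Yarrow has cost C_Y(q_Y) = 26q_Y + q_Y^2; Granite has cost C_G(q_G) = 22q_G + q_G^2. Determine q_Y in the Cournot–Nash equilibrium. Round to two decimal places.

57.77

Yarrow's profit: π_Y = (229 - 0.5Q)q_Y - (26q_Y + q_Y²). Setting ∂π_Y/∂q_Y = 0: 203 - 3q_Y - (1/2)(q_G) = 0.
Granite's profit: π_G = (229 - 0.5Q)q_G - (22q_G + q_G²). Setting ∂π_G/∂q_G = 0: 207 - 3q_G - (1/2)(q_Y) = 0.
So q_Y = (203 - (1/2)q_G)/3 and q_G = (207 - (1/2)q_Y)/3.
Solving the pair: q_Y = 57.7714, q_G = 59.3714.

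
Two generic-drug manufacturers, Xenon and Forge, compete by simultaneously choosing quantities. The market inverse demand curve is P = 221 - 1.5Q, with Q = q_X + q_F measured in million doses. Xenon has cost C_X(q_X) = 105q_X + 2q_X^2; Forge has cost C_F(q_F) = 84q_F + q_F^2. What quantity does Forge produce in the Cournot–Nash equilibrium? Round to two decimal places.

23.97

Xenon's profit: π_X = (221 - 1.5Q)q_X - (105q_X + 2q_X²). Setting ∂π_X/∂q_X = 0: 116 - 7q_X - (3/2)(q_F) = 0.
Forge's profit: π_F = (221 - 1.5Q)q_F - (84q_F + q_F²). Setting ∂π_F/∂q_F = 0: 137 - 5q_F - (3/2)(q_X) = 0.
So q_X = (116 - (3/2)q_F)/7 and q_F = (137 - (3/2)q_X)/5.
Solving the pair: q_X = 1498/131, q_F = 23.9695.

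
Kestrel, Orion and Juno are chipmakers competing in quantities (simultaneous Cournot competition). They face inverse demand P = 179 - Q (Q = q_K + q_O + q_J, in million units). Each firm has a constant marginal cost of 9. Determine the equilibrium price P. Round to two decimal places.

Each firm earns π_i = (179 - Q)q_i - 9q_i.
First-order condition (treating rivals' output as given): 170 - 2q_i - Σ_{j≠i} q_j = 0.
With identical firms every q_j equals q_i, so Σ_{j≠i} q_j = 2q_i and 170 = 4q_i, giving q_i = 85/2.
Total output Q = 255/2, so price P = 179 - 255/2 = 103/2.

51.50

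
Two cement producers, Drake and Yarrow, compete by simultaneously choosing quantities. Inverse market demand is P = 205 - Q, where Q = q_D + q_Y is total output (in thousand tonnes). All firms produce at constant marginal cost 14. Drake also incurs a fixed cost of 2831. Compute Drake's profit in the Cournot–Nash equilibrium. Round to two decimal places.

A representative firm's profit is π_i = q_i(205 - Q) - 14q_i.
First-order condition (treating rivals' output as given): 191 - 2q_i - q_j = 0.
With identical firms every q_j equals q_i, so q_j = q_i and 191 = 3q_i, giving q_i = 191/3.
Price P = 205 - 382/3 = 233/3.
Drake's profit: (233/3 - 14)·(191/3) - 2831 = 1222.4444.

1222.44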